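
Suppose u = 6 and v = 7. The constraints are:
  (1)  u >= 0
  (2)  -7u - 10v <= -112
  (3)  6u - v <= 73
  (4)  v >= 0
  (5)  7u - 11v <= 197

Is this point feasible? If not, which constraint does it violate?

feasible

(1): 6 ≥ 0 ✓
(2): -112 ≤ -112 ✓
(3): 29 ≤ 73 ✓
(4): 7 ≥ 0 ✓
(5): -35 ≤ 197 ✓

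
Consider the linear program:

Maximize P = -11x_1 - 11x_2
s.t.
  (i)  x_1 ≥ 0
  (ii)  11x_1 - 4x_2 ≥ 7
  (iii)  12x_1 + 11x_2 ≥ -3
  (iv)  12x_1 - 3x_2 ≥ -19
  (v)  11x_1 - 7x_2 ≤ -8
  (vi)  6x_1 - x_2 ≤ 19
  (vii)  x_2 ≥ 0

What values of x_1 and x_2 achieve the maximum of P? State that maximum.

x_1 = 27/11, x_2 = 5, maximum P = -82

Extreme points and P = -11x_1 - 11x_2:
  (27/11, 5) → P = -82
  (69/13, 167/13) → P = -2596/13
  (141/31, 257/31) → P = -4378/31

The optimum lies where 11x_1 - 4x_2 = 7 and 11x_1 - 7x_2 = -8.
Solving simultaneously gives x_1 = 27/11, x_2 = 5.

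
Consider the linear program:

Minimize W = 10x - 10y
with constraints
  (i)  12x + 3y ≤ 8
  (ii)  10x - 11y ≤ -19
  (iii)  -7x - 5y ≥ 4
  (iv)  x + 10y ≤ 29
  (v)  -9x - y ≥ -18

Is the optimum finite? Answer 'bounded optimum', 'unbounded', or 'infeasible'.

unbounded

From the feasible point (-139/127, 93/127), moving in the direction (-10, 1) keeps every constraint satisfied while W decreases without bound.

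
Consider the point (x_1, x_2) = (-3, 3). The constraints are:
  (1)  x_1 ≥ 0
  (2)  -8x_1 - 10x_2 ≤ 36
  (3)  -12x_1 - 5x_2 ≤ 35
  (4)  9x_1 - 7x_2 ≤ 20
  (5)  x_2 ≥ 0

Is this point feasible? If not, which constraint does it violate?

not feasible — violates (1)

Constraint (1): x_1 = -3, which is not ≥ 0. All other constraints are satisfied.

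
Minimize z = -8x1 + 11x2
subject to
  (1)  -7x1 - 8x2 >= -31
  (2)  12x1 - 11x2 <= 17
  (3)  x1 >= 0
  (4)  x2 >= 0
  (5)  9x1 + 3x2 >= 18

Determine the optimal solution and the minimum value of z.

Feasible corners and z = -8x1 + 11x2:
  (477/173, 253/173) → z = -1033/173
  (1, 3) → z = 25
  (83/45, 7/15) → z = -433/45

The optimum lies where 12x1 - 11x2 = 17 and 9x1 + 3x2 = 18.
Solving simultaneously gives x1 = 83/45, x2 = 7/15.

x1 = 83/45, x2 = 7/15, minimum z = -433/45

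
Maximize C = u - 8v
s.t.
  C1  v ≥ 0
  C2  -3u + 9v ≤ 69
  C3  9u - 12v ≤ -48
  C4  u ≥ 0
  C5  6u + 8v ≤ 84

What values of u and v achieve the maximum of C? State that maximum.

u = 0, v = 4, maximum C = -32

Corner points and C = u - 8v:
  (0, 23/3) → C = -184/3
  (34/13, 111/13) → C = -854/13
  (0, 4) → C = -32
  (13/3, 29/4) → C = -161/3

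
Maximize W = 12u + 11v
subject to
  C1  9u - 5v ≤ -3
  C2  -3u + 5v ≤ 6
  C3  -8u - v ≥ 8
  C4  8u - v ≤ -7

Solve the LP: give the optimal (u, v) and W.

The feasible region is unbounded (it extends along (-5, -9), (-5, -3)), but W strictly decreases along every unbounded feasible direction, so there is no improving ray and the maximum is attained at a vertex.

At the optimal vertex, -3u + 5v = 6 and -8u - v = 8.
Solving simultaneously gives u = -46/43, v = 24/43.

u = -46/43, v = 24/43, maximum W = -288/43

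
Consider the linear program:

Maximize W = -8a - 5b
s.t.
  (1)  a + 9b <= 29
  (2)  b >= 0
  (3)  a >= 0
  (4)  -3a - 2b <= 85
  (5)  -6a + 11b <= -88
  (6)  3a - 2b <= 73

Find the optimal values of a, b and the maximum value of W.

a = 44/3, b = 0, maximum W = -352/3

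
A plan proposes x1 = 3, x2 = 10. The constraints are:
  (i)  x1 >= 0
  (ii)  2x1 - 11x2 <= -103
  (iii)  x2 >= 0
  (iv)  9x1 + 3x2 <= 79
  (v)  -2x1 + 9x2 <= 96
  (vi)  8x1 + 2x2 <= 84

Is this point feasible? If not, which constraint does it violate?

feasible

(i): 3 ≥ 0 ✓
(ii): -104 ≤ -103 ✓
(iii): 10 ≥ 0 ✓
(iv): 57 ≤ 79 ✓
(v): 84 ≤ 96 ✓
(vi): 44 ≤ 84 ✓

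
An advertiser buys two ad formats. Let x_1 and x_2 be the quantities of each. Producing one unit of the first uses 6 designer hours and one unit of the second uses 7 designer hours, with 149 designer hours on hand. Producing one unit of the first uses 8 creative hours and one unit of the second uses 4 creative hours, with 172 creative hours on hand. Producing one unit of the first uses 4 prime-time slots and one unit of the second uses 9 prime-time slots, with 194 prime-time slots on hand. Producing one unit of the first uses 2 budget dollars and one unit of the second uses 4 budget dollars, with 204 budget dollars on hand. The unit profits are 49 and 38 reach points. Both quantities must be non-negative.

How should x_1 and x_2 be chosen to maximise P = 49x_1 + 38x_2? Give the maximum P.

x_1 = 19, x_2 = 5, maximum P = 1121

Corner points and P = 49x_1 + 38x_2:
  (0, 0) → P = 0
  (0, 149/7) → P = 5662/7
  (43/2, 0) → P = 2107/2
  (19, 5) → P = 1121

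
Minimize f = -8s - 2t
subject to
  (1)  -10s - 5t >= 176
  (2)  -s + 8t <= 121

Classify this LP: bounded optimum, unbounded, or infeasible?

From the feasible point (-2013/85, 1034/85), moving in the direction (5, -10) keeps every constraint satisfied while f decreases without bound.

unbounded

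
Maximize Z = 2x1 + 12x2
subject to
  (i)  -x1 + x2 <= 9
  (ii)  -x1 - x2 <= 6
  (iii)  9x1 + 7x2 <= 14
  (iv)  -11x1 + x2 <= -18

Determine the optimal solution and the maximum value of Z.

The optimum lies where 9x1 + 7x2 = 14 and -11x1 + x2 = -18.
Solving simultaneously gives x1 = 70/43, x2 = -4/43.

x1 = 70/43, x2 = -4/43, maximum Z = 92/43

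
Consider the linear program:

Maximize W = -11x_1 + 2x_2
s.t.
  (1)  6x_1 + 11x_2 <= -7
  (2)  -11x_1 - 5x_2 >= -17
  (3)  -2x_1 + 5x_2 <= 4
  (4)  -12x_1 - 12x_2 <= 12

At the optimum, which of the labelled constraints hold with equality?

(1) and (4)

Extreme points and W = -11x_1 + 2x_2:
  (222/91, -179/91) → W = -400/13
  (-4/5, -1/5) → W = 42/5
  (11/3, -14/3) → W = -149/3

The maximum is at (-4/5, -1/5). Substituting into each constraint, equality holds for (1) and (4); the remaining constraints have slack.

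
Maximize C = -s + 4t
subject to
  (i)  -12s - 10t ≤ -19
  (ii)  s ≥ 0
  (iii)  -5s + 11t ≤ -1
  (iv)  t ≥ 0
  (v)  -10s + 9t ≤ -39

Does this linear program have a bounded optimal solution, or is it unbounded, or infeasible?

unbounded

From the feasible point (84/13, 37/13), moving in the direction (11, 5) keeps every constraint satisfied while C increases without bound.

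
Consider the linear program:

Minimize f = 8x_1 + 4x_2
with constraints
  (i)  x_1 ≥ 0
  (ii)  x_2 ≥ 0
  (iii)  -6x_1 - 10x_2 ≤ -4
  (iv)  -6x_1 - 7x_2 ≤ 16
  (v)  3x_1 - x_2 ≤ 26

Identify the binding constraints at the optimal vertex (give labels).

Corner points and f = 8x_1 + 4x_2:
  (0, 2/5) → f = 8/5
  (2/3, 0) → f = 16/3
  (26/3, 0) → f = 208/3
The feasible region is unbounded (it extends along (0, 1), (1, 3)), but f strictly increases along every unbounded feasible direction, so there is no improving ray and the minimum is attained at a vertex.

The minimum is at (0, 2/5). Substituting into each constraint, equality holds for (i) and (iii); the remaining constraints have slack.

(i) and (iii)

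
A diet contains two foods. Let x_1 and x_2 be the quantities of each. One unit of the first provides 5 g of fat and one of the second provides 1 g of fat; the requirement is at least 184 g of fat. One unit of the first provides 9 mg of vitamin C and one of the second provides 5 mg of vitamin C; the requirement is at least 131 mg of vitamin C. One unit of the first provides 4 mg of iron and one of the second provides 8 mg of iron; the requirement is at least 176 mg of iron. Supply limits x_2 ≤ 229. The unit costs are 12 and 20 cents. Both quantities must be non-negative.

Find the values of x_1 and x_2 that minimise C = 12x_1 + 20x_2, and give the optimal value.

x_1 = 36, x_2 = 4, minimum C = 512

Corner points and C = 12x_1 + 20x_2:
  (0, 184) → C = 3680
  (0, 229) → C = 4580
  (44, 0) → C = 528
  (36, 4) → C = 512
The feasible region is unbounded (it extends along (1, 0)), but C strictly increases along every unbounded feasible direction, so there is no improving ray and the minimum is attained at a vertex.

The optimum lies where 5x_1 + x_2 = 184 and 4x_1 + 8x_2 = 176.
Solving simultaneously gives x_1 = 36, x_2 = 4.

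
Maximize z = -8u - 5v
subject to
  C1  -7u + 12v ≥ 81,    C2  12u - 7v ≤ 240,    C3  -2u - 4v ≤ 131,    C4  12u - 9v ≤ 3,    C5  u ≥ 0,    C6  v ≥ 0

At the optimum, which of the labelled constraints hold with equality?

Vertices and z = -8u - 5v:
  (85/9, 331/27) → z = -3695/27
  (0, 27/4) → z = -135/4
  (713/8, 237/2) → z = -2611/2
The feasible region is unbounded (it extends along (0, 1), (7, 12)), but z strictly decreases along every unbounded feasible direction, so there is no improving ray and the maximum is attained at a vertex.

The maximum is at (0, 27/4). Substituting into each constraint, equality holds for C1 and C5; the remaining constraints have slack.

C1 and C5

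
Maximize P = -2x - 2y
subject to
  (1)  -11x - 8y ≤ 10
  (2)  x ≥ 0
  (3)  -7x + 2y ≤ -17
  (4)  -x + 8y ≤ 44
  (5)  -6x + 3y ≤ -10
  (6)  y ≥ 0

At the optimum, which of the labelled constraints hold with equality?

(3) and (6)

Extreme points and P = -2x - 2y:
  (31/9, 32/9) → P = -14
  (17/7, 0) → P = -34/7
  (212/45, 274/45) → P = -108/5
The feasible region is unbounded (it extends along (8, 1), (1, 0)), but P strictly decreases along every unbounded feasible direction, so there is no improving ray and the maximum is attained at a vertex.

The maximum is at (17/7, 0). Substituting into each constraint, equality holds for (3) and (6); the remaining constraints have slack.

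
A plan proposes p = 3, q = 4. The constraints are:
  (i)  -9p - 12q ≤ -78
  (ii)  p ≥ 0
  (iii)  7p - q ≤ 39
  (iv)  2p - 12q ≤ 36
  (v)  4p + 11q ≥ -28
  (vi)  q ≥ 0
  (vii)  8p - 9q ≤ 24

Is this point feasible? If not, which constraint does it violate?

Constraint (i): -9p - 12q = -75, which is not ≤ -78. All other constraints are satisfied.

not feasible — violates (i)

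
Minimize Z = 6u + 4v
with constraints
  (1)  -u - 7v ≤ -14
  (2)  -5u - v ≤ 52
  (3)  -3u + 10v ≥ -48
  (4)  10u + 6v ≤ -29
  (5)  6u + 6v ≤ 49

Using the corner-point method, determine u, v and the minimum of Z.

Vertices and Z = 6u + 4v:
  (-189/17, 61/17) → Z = -890/17
  (-287/64, 169/64) → Z = -523/32
  (-283/20, 75/4) → Z = -99/10

u = -189/17, v = 61/17, minimum Z = -890/17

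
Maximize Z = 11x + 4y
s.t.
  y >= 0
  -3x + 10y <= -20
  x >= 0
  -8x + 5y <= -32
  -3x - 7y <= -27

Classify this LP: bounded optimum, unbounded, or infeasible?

From the feasible point (9, 0), moving in the direction (10, 3) keeps every constraint satisfied while Z increases without bound.

unbounded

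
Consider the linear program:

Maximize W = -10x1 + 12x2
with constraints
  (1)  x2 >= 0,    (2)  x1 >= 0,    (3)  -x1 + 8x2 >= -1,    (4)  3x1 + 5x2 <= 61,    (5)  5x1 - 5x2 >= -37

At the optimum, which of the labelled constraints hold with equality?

(4) and (5)

Vertices and W = -10x1 + 12x2:
  (0, 0) → W = 0
  (1, 0) → W = -10
  (0, 37/5) → W = 444/5
  (17, 2) → W = -146
  (3, 52/5) → W = 474/5

The maximum is at (3, 52/5). Substituting into each constraint, equality holds for (4) and (5); the remaining constraints have slack.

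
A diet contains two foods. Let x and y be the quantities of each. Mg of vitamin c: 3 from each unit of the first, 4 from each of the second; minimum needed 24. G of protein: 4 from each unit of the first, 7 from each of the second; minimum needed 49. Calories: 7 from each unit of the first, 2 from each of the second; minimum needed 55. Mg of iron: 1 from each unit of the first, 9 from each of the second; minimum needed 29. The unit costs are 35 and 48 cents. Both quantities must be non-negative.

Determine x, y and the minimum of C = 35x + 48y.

x = 7, y = 3, minimum C = 389

Corner points and C = 35x + 48y:
  (0, 55/2) → C = 1320
  (29, 0) → C = 1015
  (7, 3) → C = 389
  (238/29, 67/29) → C = 11546/29
The feasible region is unbounded (it extends along (0, 1), (1, 0)), but C strictly increases along every unbounded feasible direction, so there is no improving ray and the minimum is attained at a vertex.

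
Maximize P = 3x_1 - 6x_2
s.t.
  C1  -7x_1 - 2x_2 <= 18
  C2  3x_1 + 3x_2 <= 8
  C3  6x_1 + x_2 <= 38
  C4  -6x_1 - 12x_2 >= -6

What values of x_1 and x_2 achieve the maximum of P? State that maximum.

x_1 = 94/5, x_2 = -374/5, maximum P = 2526/5

Vertices and P = 3x_1 - 6x_2:
  (94/5, -374/5) → P = 2526/5
  (-19/6, 25/12) → P = -22
  (106/15, -22/5) → P = 238/5
  (13/3, -5/3) → P = 23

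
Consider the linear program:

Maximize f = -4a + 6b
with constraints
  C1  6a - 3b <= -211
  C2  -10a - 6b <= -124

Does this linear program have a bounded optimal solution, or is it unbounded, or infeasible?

unbounded

From the feasible point (-149/11, 1427/33), moving in the direction (-6, 10) keeps every constraint satisfied while f increases without bound.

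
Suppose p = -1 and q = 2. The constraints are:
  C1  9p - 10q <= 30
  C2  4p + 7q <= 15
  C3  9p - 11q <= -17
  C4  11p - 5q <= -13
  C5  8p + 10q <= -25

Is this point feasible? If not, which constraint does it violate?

Constraint C5: 8p + 10q = 12, which is not ≤ -25. All other constraints are satisfied.

not feasible — violates C5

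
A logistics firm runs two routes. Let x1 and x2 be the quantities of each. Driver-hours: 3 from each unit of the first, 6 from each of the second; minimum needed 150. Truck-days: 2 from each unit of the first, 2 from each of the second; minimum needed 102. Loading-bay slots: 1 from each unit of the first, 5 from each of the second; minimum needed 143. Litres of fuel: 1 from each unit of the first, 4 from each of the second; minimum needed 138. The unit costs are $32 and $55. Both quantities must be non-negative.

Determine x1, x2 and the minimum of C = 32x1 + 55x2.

Corner points and C = 32x1 + 55x2:
  (0, 51) → C = 2805
  (143, 0) → C = 4576
  (22, 29) → C = 2299
  (118, 5) → C = 4051
The feasible region is unbounded (it extends along (0, 1), (1, 0)), but C strictly increases along every unbounded feasible direction, so there is no improving ray and the minimum is attained at a vertex.

At the optimal vertex, 2x1 + 2x2 = 102 and x1 + 4x2 = 138.
Solving simultaneously gives x1 = 22, x2 = 29.

x1 = 22, x2 = 29, minimum C = 2299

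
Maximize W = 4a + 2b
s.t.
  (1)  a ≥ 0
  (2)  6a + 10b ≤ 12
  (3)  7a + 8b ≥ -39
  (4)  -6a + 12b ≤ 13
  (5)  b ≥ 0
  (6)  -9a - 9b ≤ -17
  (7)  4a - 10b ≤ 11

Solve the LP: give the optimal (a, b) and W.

a = 2, b = 0, maximum W = 8

Vertices and W = 4a + 2b:
  (2, 0) → W = 8
  (31/18, 1/6) → W = 65/9
  (17/9, 0) → W = 68/9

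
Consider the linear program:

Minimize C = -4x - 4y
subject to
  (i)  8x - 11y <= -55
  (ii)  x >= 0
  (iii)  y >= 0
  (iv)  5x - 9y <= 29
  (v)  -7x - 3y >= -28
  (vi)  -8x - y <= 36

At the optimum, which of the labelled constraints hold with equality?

Feasible corners and C = -4x - 4y:
  (0, 5) → C = -20
  (143/101, 609/101) → C = -3008/101
  (0, 28/3) → C = -112/3

The minimum is at (0, 28/3). Substituting into each constraint, equality holds for (ii) and (v); the remaining constraints have slack.

(ii) and (v)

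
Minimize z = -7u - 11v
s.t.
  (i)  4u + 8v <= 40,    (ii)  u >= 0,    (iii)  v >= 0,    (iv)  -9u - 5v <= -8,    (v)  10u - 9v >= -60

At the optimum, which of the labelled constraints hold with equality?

(i) and (iii)

Corner points and z = -7u - 11v:
  (0, 5) → z = -55
  (10, 0) → z = -70
  (0, 8/5) → z = -88/5
  (8/9, 0) → z = -56/9

The minimum is at (10, 0). Substituting into each constraint, equality holds for (i) and (iii); the remaining constraints have slack.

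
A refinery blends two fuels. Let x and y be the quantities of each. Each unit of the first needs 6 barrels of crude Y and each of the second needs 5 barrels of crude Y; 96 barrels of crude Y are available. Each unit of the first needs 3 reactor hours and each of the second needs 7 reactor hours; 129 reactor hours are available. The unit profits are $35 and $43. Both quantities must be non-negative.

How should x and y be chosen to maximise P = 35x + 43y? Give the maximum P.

Extreme points and P = 35x + 43y:
  (0, 0) → P = 0
  (0, 129/7) → P = 5547/7
  (16, 0) → P = 560
  (1, 18) → P = 809

x = 1, y = 18, maximum P = 809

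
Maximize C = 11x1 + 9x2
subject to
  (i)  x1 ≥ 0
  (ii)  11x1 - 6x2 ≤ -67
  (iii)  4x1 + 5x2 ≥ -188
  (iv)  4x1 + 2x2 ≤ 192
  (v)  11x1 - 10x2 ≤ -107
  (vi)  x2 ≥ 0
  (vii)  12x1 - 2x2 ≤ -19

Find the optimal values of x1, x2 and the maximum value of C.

x1 = 0, x2 = 96, maximum C = 864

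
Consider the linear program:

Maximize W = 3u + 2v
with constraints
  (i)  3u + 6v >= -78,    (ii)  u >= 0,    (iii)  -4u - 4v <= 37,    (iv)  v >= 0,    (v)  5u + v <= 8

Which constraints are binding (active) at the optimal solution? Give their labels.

Vertices and W = 3u + 2v:
  (0, 0) → W = 0
  (0, 8) → W = 16
  (8/5, 0) → W = 24/5

The maximum is at (0, 8). Substituting into each constraint, equality holds for (ii) and (v); the remaining constraints have slack.

(ii) and (v)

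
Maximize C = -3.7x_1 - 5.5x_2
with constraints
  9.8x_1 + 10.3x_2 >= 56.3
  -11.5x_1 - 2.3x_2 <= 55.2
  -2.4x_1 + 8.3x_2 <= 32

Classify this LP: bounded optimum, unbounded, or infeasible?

unbounded

From the feasible point (13769/10606, 22436/5303), moving in the direction (10.3, -9.8) keeps every constraint satisfied while C increases without bound.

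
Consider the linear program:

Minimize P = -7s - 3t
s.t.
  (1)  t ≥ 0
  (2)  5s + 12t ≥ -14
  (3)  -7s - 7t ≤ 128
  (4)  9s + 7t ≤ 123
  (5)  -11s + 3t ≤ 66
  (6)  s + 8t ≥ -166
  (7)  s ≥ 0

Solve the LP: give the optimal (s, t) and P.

Extreme points and P = -7s - 3t:
  (41/3, 0) → P = -287/3
  (0, 0) → P = 0
  (0, 123/7) → P = -369/7

At the optimal vertex, t = 0 and 9s + 7t = 123.
Solving simultaneously gives s = 41/3, t = 0.

s = 41/3, t = 0, minimum P = -287/3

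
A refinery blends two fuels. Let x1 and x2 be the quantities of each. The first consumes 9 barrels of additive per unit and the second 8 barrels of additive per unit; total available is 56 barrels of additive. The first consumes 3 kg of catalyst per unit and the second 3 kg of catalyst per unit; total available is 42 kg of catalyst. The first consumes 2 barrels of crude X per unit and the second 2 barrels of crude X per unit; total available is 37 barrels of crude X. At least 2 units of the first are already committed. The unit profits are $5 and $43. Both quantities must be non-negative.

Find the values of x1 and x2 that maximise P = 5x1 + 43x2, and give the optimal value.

Corner points and P = 5x1 + 43x2:
  (56/9, 0) → P = 280/9
  (2, 0) → P = 10
  (2, 19/4) → P = 857/4

x1 = 2, x2 = 19/4, maximum P = 857/4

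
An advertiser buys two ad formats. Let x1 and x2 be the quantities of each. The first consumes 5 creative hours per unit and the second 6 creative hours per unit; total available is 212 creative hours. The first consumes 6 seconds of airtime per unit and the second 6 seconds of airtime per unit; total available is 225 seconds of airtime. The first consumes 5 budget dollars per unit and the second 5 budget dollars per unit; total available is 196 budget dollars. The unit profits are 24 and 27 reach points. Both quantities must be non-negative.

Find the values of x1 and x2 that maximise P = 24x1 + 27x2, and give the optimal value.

The binding constraints are 5x1 + 6x2 = 212 and 6x1 + 6x2 = 225.
Solving simultaneously gives x1 = 13, x2 = 49/2.

x1 = 13, x2 = 49/2, maximum P = 1947/2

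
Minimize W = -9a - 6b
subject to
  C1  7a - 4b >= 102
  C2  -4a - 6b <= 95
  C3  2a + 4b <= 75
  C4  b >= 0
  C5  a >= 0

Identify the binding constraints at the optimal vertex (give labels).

Corner points and W = -9a - 6b:
  (59/3, 107/12) → W = -461/2
  (102/7, 0) → W = -918/7
  (75/2, 0) → W = -675/2

The minimum is at (75/2, 0). Substituting into each constraint, equality holds for C3 and C4; the remaining constraints have slack.

C3 and C4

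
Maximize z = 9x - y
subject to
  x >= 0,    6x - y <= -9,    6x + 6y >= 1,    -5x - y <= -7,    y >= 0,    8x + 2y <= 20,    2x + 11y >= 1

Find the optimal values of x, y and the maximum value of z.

x = 1/10, y = 48/5, maximum z = -87/10

Feasible corners and z = 9x - y:
  (0, 9) → z = -9
  (0, 10) → z = -10
  (1/10, 48/5) → z = -87/10

The optimum lies where 6x - y = -9 and 8x + 2y = 20.
Solving simultaneously gives x = 1/10, y = 48/5.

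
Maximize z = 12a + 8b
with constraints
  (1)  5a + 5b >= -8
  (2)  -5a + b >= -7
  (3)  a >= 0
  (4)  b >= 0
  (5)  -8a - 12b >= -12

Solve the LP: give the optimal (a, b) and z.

Feasible corners and z = 12a + 8b:
  (7/5, 0) → z = 84/5
  (24/17, 1/17) → z = 296/17
  (0, 0) → z = 0
  (0, 1) → z = 8

a = 24/17, b = 1/17, maximum z = 296/17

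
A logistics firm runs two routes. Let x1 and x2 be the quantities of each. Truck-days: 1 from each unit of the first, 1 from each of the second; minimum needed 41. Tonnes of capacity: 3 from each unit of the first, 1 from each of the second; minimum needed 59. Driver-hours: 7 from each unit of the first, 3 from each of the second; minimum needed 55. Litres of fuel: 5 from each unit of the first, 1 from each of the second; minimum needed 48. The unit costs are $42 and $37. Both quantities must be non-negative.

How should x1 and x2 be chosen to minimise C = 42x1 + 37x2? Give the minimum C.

Corner points and C = 42x1 + 37x2:
  (0, 59) → C = 2183
  (41, 0) → C = 1722
  (9, 32) → C = 1562
The feasible region is unbounded (it extends along (0, 1), (1, 0)), but C strictly increases along every unbounded feasible direction, so there is no improving ray and the minimum is attained at a vertex.

x1 = 9, x2 = 32, minimum C = 1562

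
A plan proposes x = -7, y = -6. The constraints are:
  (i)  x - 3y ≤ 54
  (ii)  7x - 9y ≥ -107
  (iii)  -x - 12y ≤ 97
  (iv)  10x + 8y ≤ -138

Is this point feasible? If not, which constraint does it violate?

not feasible — violates (iv)

Constraint (iv): 10x + 8y = -118, which is not ≤ -138. All other constraints are satisfied.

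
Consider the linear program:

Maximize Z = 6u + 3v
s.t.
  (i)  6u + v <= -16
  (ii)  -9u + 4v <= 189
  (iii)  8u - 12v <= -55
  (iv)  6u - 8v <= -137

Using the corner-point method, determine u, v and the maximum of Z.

u = -23/3, v = 30, maximum Z = 44

Feasible corners and Z = 6u + 3v:
  (-23/3, 30) → Z = 44
  (-265/54, 121/9) → Z = 98/9
  (-241/12, 33/16) → Z = -1829/16

The binding constraints are 6u + v = -16 and -9u + 4v = 189.
Solving simultaneously gives u = -23/3, v = 30.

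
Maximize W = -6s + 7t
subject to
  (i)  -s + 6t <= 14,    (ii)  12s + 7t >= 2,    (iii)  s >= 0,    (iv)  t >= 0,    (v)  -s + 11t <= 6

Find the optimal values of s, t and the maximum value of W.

Extreme points and W = -6s + 7t:
  (0, 2/7) → W = 2
  (1/6, 0) → W = -1
  (0, 6/11) → W = 42/11
The feasible region is unbounded (it extends along (11, 1), (1, 0)), but W strictly decreases along every unbounded feasible direction, so there is no improving ray and the maximum is attained at a vertex.

s = 0, t = 6/11, maximum W = 42/11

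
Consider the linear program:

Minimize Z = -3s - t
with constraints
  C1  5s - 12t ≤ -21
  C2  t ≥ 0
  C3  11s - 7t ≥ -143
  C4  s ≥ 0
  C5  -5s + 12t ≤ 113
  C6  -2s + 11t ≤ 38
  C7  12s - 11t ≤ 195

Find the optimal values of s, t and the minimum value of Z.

Vertices and Z = -3s - t:
  (0, 7/4) → Z = -7/4
  (225/31, 148/31) → Z = -823/31
  (0, 38/11) → Z = -38/11

s = 225/31, t = 148/31, minimum Z = -823/31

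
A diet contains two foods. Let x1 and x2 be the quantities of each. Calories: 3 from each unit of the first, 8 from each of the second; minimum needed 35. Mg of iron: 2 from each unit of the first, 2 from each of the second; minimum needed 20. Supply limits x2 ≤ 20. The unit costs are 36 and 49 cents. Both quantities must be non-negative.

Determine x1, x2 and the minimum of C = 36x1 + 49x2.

x1 = 9, x2 = 1, minimum C = 373

Corner points and C = 36x1 + 49x2:
  (0, 10) → C = 490
  (0, 20) → C = 980
  (35/3, 0) → C = 420
  (9, 1) → C = 373
The feasible region is unbounded (it extends along (1, 0)), but C strictly increases along every unbounded feasible direction, so there is no improving ray and the minimum is attained at a vertex.

The binding constraints are 3x1 + 8x2 = 35 and 2x1 + 2x2 = 20.
Solving simultaneously gives x1 = 9, x2 = 1.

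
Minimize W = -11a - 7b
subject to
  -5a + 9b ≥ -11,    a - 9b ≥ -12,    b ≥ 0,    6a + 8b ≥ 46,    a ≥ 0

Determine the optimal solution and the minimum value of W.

Feasible corners and W = -11a - 7b:
  (23/4, 71/36) → W = -1387/18
  (251/47, 82/47) → W = -3335/47
  (159/31, 59/31) → W = -2162/31

At the optimal vertex, -5a + 9b = -11 and a - 9b = -12.
Solving simultaneously gives a = 23/4, b = 71/36.

a = 23/4, b = 71/36, minimum W = -1387/18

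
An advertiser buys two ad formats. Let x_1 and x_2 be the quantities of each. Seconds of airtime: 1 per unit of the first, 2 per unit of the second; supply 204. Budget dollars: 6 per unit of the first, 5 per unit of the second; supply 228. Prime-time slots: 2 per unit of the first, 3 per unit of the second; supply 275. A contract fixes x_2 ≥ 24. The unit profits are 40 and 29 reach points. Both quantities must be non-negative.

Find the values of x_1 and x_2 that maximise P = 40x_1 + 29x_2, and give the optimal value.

x_1 = 18, x_2 = 24, maximum P = 1416

Feasible corners and P = 40x_1 + 29x_2:
  (0, 228/5) → P = 6612/5
  (0, 24) → P = 696
  (18, 24) → P = 1416

At the optimal vertex, 6x_1 + 5x_2 = 228 and x_2 = 24.
Solving simultaneously gives x_1 = 18, x_2 = 24.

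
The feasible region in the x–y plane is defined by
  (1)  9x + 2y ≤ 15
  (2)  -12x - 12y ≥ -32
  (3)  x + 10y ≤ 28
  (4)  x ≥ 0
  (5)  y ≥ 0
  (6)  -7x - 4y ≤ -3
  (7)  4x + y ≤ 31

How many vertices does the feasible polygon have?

Intersecting each pair of boundary lines and keeping only the points that satisfy every inequality leaves:
  (29/21, 9/7)
  (5/3, 0)
  (0, 8/3)
  (0, 3/4)
  (3/7, 0)

5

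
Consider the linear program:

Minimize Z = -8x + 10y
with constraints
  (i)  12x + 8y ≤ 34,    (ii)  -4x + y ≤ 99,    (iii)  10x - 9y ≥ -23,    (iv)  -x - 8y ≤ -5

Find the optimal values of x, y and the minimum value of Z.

Corner points and Z = -8x + 10y:
  (61/94, 154/47) → Z = 1296/47
  (29/11, 13/44) → Z = -399/22
  (-139/89, 73/89) → Z = 1842/89

The binding constraints are 12x + 8y = 34 and -x - 8y = -5.
Solving simultaneously gives x = 29/11, y = 13/44.

x = 29/11, y = 13/44, minimum Z = -399/22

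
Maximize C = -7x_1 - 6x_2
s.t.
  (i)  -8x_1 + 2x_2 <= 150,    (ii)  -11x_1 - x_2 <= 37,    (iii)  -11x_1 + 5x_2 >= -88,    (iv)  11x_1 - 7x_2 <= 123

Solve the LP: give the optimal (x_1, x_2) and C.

x_1 = -17/11, x_2 = -20, maximum C = 1439/11

Corner points and C = -7x_1 - 6x_2:
  (-112/15, 677/15) → C = -3278/15
  (-17/11, -20) → C = 1439/11
  (1/22, -35/2) → C = 2303/22
The feasible region is unbounded (it extends along (5, 11), (1, 4)), but C strictly decreases along every unbounded feasible direction, so there is no improving ray and the maximum is attained at a vertex.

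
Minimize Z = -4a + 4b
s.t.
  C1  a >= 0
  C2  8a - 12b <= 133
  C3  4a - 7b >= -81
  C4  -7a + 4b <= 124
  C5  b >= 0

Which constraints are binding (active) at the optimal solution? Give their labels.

C2 and C3

Corner points and Z = -4a + 4b:
  (0, 81/7) → Z = 324/7
  (0, 0) → Z = 0
  (1903/8, 295/2) → Z = -723/2
  (133/8, 0) → Z = -133/2

The minimum is at (1903/8, 295/2). Substituting into each constraint, equality holds for C2 and C3; the remaining constraints have slack.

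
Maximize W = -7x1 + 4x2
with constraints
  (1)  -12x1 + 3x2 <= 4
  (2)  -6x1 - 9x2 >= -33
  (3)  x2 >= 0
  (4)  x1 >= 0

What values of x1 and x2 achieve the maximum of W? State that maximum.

Corner points and W = -7x1 + 4x2:
  (1/2, 10/3) → W = 59/6
  (0, 4/3) → W = 16/3
  (11/2, 0) → W = -77/2
  (0, 0) → W = 0

At the optimal vertex, -12x1 + 3x2 = 4 and -6x1 - 9x2 = -33.
Solving simultaneously gives x1 = 1/2, x2 = 10/3.

x1 = 1/2, x2 = 10/3, maximum W = 59/6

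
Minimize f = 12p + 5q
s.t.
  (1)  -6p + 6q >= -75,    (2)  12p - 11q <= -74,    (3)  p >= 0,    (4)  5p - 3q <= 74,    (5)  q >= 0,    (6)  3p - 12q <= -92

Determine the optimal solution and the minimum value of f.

p = 0, q = 23/3, minimum f = 115/3

Feasible corners and f = 12p + 5q:
  (1036/19, 1258/19) → f = 18722/19
  (124/111, 294/37) → f = 1966/37
  (0, 23/3) → f = 115/3
The feasible region is unbounded (it extends along (0, 1), (3, 5)), but f strictly increases along every unbounded feasible direction, so there is no improving ray and the minimum is attained at a vertex.

The optimum lies where p = 0 and 3p - 12q = -92.
Solving simultaneously gives p = 0, q = 23/3.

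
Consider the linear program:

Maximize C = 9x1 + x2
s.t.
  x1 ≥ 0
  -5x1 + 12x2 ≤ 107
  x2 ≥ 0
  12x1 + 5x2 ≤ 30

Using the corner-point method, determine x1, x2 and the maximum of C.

x1 = 5/2, x2 = 0, maximum C = 45/2

The optimum lies where x2 = 0 and 12x1 + 5x2 = 30.
Solving simultaneously gives x1 = 5/2, x2 = 0.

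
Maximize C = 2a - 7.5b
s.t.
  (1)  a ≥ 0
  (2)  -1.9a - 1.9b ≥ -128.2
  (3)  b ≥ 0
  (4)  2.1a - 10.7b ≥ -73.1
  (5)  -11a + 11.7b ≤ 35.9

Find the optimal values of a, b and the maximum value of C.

Extreme points and C = 2a - 7.5b:
  (0, 0) → C = 0
  (0, 359/117) → C = -1795/78
  (1282/19, 0) → C = 2564/19
  (123285/2432, 40811/2432) → C = -119025/4864
  (47114/9313, 72871/9313) → C = -904609/18626

The optimum lies where -1.9a - 1.9b = -128.2 and b = 0.
Solving simultaneously gives a = 1282/19, b = 0.

a = 1282/19, b = 0, maximum C = 2564/19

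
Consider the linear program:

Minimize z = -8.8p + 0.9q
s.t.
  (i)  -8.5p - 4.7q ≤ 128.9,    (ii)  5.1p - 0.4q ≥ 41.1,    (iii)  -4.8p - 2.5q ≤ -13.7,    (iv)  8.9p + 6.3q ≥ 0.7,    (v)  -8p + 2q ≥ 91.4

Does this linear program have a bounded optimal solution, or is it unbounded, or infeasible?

From the feasible point (2969/175, 39747/350), moving in the direction (2, 8) keeps every constraint satisfied while z decreases without bound.

unbounded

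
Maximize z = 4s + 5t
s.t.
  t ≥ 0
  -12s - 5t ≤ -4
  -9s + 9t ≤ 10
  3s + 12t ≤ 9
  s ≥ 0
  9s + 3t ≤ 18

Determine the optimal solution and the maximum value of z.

s = 21/11, t = 3/11, maximum z = 9

Corner points and z = 4s + 5t:
  (1/3, 0) → z = 4/3
  (2, 0) → z = 8
  (1/43, 32/43) → z = 164/43
  (21/11, 3/11) → z = 9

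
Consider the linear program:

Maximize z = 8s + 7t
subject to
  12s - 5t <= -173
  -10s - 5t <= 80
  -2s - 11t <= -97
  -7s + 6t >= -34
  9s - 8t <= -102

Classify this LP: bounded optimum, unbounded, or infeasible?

unbounded

From the feasible point (-709/71, 755/71), moving in the direction (-5, 10) keeps every constraint satisfied while z increases without bound.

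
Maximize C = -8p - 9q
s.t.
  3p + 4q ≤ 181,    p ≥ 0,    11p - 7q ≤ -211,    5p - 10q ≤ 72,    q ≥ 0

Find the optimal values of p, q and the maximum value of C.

Corner points and C = -8p - 9q:
  (0, 181/4) → C = -1629/4
  (423/65, 2624/65) → C = -5400/13
  (0, 211/7) → C = -1899/7

p = 0, q = 211/7, maximum C = -1899/7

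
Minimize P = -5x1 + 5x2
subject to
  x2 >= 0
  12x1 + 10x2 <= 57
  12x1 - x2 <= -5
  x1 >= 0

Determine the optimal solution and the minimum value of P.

x1 = 0, x2 = 5, minimum P = 25

Corner points and P = -5x1 + 5x2:
  (7/132, 62/11) → P = 335/12
  (0, 57/10) → P = 57/2
  (0, 5) → P = 25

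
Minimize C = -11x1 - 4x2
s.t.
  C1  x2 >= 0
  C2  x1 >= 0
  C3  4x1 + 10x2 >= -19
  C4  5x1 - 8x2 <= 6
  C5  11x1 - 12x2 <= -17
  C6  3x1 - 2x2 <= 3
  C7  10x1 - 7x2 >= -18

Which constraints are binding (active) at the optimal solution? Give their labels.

C6 and C7

Extreme points and C = -11x1 - 4x2:
  (0, 17/12) → C = -17/3
  (0, 18/7) → C = -72/7
  (5, 6) → C = -79
  (57, 84) → C = -963

The minimum is at (57, 84). Substituting into each constraint, equality holds for C6 and C7; the remaining constraints have slack.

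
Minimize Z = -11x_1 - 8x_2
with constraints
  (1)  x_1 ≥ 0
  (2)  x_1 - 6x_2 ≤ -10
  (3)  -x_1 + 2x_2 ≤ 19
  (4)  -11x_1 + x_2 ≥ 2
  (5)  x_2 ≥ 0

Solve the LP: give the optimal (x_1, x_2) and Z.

Extreme points and Z = -11x_1 - 8x_2:
  (0, 19/2) → Z = -76
  (0, 2) → Z = -16
  (5/7, 69/7) → Z = -607/7

The binding constraints are -x_1 + 2x_2 = 19 and -11x_1 + x_2 = 2.
Solving simultaneously gives x_1 = 5/7, x_2 = 69/7.

x_1 = 5/7, x_2 = 69/7, minimum Z = -607/7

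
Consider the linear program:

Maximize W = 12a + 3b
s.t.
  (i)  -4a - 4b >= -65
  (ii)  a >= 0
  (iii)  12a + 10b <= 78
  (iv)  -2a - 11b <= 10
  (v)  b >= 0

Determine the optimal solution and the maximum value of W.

a = 13/2, b = 0, maximum W = 78

Corner points and W = 12a + 3b:
  (0, 39/5) → W = 117/5
  (0, 0) → W = 0
  (13/2, 0) → W = 78

At the optimal vertex, 12a + 10b = 78 and b = 0.
Solving simultaneously gives a = 13/2, b = 0.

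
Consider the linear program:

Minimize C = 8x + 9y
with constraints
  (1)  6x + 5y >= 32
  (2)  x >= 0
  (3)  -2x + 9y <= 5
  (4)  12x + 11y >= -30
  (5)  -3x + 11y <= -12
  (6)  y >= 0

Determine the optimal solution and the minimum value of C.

Extreme points and C = 8x + 9y:
  (412/81, 8/27) → C = 3512/81
  (16/3, 0) → C = 128/3
  (163/5, 39/5) → C = 331
The feasible region is unbounded (it extends along (9, 2), (1, 0)), but C strictly increases along every unbounded feasible direction, so there is no improving ray and the minimum is attained at a vertex.

x = 16/3, y = 0, minimum C = 128/3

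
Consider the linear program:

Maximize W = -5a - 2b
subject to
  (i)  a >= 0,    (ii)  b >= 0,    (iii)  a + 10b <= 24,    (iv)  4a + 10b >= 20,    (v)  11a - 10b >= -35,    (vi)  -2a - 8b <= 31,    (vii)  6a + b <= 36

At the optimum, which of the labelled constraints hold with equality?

(i) and (iv)

Corner points and W = -5a - 2b:
  (0, 12/5) → W = -24/5
  (0, 2) → W = -4
  (5, 0) → W = -25
  (6, 0) → W = -30
  (336/59, 108/59) → W = -1896/59

The maximum is at (0, 2). Substituting into each constraint, equality holds for (i) and (iv); the remaining constraints have slack.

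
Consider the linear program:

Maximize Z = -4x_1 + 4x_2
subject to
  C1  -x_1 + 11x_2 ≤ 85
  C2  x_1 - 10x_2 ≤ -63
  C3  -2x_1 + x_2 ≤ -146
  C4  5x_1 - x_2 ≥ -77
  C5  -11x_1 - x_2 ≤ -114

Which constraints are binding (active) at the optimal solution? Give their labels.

Corner points and Z = -4x_1 + 4x_2:
  (157, 22) → Z = -540
  (1691/21, 316/21) → Z = -5500/21
  (1523/19, 272/19) → Z = -5004/19

The maximum is at (1691/21, 316/21). Substituting into each constraint, equality holds for C1 and C3; the remaining constraints have slack.

C1 and C3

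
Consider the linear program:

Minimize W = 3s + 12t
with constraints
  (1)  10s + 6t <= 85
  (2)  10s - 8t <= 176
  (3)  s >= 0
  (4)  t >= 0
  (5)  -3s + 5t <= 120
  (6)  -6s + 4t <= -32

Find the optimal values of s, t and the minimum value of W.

Extreme points and W = 3s + 12t:
  (17/2, 0) → W = 51/2
  (7, 5/2) → W = 51
  (16/3, 0) → W = 16

The optimum lies where t = 0 and -6s + 4t = -32.
Solving simultaneously gives s = 16/3, t = 0.

s = 16/3, t = 0, minimum W = 16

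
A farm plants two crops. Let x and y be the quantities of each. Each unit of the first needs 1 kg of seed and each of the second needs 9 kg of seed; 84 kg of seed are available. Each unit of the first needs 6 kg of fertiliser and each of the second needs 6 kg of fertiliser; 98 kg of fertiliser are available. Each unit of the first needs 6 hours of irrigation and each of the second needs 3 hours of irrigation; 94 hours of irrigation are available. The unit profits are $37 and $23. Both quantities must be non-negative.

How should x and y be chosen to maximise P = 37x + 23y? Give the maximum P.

Extreme points and P = 37x + 23y:
  (0, 0) → P = 0
  (0, 28/3) → P = 644/3
  (47/3, 0) → P = 1739/3
  (63/8, 203/24) → P = 5831/12
  (15, 4/3) → P = 1757/3

The binding constraints are 6x + 6y = 98 and 6x + 3y = 94.
Solving simultaneously gives x = 15, y = 4/3.

x = 15, y = 4/3, maximum P = 1757/3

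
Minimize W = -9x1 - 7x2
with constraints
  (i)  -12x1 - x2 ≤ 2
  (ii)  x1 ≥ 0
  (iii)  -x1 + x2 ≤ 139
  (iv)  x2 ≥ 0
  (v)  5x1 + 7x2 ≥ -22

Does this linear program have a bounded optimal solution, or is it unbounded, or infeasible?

unbounded

From the feasible point (0, 139), moving in the direction (1, 1) keeps every constraint satisfied while W decreases without bound.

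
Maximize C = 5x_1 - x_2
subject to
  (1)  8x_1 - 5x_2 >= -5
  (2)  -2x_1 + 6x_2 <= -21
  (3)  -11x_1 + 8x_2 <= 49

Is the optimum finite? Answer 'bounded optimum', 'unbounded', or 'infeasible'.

From the feasible point (-135/38, -89/19), moving in the direction (6, 2) keeps every constraint satisfied while C increases without bound.

unbounded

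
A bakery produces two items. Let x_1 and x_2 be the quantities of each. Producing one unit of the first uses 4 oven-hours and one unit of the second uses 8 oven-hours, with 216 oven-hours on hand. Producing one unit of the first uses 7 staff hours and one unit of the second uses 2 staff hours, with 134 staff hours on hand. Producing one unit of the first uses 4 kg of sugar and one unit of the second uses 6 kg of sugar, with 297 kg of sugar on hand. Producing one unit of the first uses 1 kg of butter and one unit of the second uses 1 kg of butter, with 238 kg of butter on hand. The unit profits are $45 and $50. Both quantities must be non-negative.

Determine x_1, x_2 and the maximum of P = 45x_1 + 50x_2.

Extreme points and P = 45x_1 + 50x_2:
  (0, 0) → P = 0
  (0, 27) → P = 1350
  (134/7, 0) → P = 6030/7
  (40/3, 61/3) → P = 4850/3

The optimum lies where 4x_1 + 8x_2 = 216 and 7x_1 + 2x_2 = 134.
Solving simultaneously gives x_1 = 40/3, x_2 = 61/3.

x_1 = 40/3, x_2 = 61/3, maximum P = 4850/3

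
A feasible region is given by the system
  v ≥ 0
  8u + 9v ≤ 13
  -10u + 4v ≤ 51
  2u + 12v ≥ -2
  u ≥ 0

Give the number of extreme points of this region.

3

Pairwise boundary intersections that survive every other constraint:
  (13/8, 0)
  (0, 0)
  (0, 13/9)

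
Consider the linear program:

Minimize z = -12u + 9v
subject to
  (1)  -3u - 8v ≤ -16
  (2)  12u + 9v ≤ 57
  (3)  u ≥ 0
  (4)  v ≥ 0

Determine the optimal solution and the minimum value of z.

u = 104/23, v = 7/23, minimum z = -1185/23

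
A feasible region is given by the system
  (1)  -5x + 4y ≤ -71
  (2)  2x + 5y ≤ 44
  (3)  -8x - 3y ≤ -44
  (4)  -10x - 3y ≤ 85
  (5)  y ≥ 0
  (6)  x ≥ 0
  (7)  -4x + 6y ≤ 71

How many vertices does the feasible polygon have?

Of the 21 pairwise boundary intersections, those satisfying every inequality are:
  (177/11, 26/11)
  (71/5, 0)
  (22, 0)

3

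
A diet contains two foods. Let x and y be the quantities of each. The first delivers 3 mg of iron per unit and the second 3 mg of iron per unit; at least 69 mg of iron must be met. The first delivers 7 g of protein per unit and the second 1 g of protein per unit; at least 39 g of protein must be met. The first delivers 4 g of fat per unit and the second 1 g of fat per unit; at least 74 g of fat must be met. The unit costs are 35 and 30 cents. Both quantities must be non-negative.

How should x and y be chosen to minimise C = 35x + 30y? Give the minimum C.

x = 17, y = 6, minimum C = 775

Feasible corners and C = 35x + 30y:
  (0, 74) → C = 2220
  (23, 0) → C = 805
  (17, 6) → C = 775
The feasible region is unbounded (it extends along (0, 1), (1, 0)), but C strictly increases along every unbounded feasible direction, so there is no improving ray and the minimum is attained at a vertex.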